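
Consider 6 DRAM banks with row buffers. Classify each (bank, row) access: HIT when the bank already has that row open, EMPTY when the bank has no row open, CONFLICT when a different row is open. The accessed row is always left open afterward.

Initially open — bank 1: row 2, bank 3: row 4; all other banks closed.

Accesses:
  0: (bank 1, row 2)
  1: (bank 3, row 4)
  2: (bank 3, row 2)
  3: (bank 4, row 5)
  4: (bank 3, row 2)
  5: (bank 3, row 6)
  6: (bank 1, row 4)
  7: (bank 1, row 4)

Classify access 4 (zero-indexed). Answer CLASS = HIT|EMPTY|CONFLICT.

CLASS = HIT

step 0: bank1 2->2 [HIT]
step 1: bank3 4->4 [HIT]
step 2: bank3 4->2 [CONFLICT]
step 3: bank4 None->5 [EMPTY]
step 4: bank3 2->2 [HIT]
step 5: bank3 2->6 [CONFLICT]
step 6: bank1 2->4 [CONFLICT]
step 7: bank1 4->4 [HIT]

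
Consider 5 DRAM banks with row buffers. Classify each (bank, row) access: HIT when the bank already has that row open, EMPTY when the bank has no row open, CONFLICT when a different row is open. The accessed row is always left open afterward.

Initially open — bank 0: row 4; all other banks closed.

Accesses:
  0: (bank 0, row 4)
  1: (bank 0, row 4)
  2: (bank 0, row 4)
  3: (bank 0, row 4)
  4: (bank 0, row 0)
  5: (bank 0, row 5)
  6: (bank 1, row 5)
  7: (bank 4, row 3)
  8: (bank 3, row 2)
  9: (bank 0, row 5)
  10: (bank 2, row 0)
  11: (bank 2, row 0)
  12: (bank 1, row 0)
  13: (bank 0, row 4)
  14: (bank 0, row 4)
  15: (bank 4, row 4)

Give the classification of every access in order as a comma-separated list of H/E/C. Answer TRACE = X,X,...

TRACE = H,H,H,H,C,C,E,E,E,H,E,H,C,C,H,C

  [0] b0 r4: had r4 ⇒ H
  [1] b0 r4: had r4 ⇒ H
  [2] b0 r4: had r4 ⇒ H
  [3] b0 r4: had r4 ⇒ H
  [4] b0 r0: had r4 ⇒ C
  [5] b0 r5: had r0 ⇒ C
  [6] b1 r5: no row ⇒ E
  [7] b4 r3: no row ⇒ E
  [8] b3 r2: no row ⇒ E
  [9] b0 r5: had r5 ⇒ H
  [10] b2 r0: no row ⇒ E
  [11] b2 r0: had r0 ⇒ H
  [12] b1 r0: had r5 ⇒ C
  [13] b0 r4: had r5 ⇒ C
  [14] b0 r4: had r4 ⇒ H
  [15] b4 r4: had r3 ⇒ C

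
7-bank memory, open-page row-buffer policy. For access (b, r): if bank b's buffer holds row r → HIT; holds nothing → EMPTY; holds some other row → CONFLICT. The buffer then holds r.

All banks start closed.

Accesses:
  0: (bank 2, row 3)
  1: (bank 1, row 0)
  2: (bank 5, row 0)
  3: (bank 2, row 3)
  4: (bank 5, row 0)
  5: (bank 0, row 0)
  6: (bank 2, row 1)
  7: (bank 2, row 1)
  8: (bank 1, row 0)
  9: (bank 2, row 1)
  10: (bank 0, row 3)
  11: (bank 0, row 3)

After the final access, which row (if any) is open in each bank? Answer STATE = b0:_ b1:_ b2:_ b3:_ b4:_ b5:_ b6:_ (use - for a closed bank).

  [0] b2 r3: no row ⇒ E
  [1] b1 r0: no row ⇒ E
  [2] b5 r0: no row ⇒ E
  [3] b2 r3: had r3 ⇒ H
  [4] b5 r0: had r0 ⇒ H
  [5] b0 r0: no row ⇒ E
  [6] b2 r1: had r3 ⇒ C
  [7] b2 r1: had r1 ⇒ H
  [8] b1 r0: had r0 ⇒ H
  [9] b2 r1: had r1 ⇒ H
  [10] b0 r3: had r0 ⇒ C
  [11] b0 r3: had r3 ⇒ H

STATE = b0:3 b1:0 b2:1 b3:- b4:- b5:0 b6:-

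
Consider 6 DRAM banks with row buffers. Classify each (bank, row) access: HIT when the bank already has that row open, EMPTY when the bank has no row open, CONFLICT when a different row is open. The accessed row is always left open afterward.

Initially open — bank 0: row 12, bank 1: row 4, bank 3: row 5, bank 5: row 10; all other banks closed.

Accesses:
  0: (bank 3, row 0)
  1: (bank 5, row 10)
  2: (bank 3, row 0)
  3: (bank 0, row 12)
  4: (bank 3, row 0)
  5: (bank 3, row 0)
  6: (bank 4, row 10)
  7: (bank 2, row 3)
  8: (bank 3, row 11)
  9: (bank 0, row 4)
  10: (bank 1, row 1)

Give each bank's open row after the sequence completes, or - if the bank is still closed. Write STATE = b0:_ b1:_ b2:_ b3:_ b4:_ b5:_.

step 0: bank3 5->0 [CONFLICT]
step 1: bank5 10->10 [HIT]
step 2: bank3 0->0 [HIT]
step 3: bank0 12->12 [HIT]
step 4: bank3 0->0 [HIT]
step 5: bank3 0->0 [HIT]
step 6: bank4 None->10 [EMPTY]
step 7: bank2 None->3 [EMPTY]
step 8: bank3 0->11 [CONFLICT]
step 9: bank0 12->4 [CONFLICT]
step 10: bank1 4->1 [CONFLICT]

STATE = b0:4 b1:1 b2:3 b3:11 b4:10 b5:10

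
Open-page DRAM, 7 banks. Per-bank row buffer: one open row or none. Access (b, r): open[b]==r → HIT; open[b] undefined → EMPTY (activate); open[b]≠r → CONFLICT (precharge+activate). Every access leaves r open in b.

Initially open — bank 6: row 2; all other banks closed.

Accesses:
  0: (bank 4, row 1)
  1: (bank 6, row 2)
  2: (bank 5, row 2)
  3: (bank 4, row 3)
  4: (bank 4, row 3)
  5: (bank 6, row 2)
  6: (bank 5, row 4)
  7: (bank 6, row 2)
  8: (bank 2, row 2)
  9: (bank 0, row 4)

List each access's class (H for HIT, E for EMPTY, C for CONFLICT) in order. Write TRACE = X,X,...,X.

  [0] b4 r1: no row ⇒ E
  [1] b6 r2: had r2 ⇒ H
  [2] b5 r2: no row ⇒ E
  [3] b4 r3: had r1 ⇒ C
  [4] b4 r3: had r3 ⇒ H
  [5] b6 r2: had r2 ⇒ H
  [6] b5 r4: had r2 ⇒ C
  [7] b6 r2: had r2 ⇒ H
  [8] b2 r2: no row ⇒ E
  [9] b0 r4: no row ⇒ E

TRACE = E,H,E,C,H,H,C,H,E,E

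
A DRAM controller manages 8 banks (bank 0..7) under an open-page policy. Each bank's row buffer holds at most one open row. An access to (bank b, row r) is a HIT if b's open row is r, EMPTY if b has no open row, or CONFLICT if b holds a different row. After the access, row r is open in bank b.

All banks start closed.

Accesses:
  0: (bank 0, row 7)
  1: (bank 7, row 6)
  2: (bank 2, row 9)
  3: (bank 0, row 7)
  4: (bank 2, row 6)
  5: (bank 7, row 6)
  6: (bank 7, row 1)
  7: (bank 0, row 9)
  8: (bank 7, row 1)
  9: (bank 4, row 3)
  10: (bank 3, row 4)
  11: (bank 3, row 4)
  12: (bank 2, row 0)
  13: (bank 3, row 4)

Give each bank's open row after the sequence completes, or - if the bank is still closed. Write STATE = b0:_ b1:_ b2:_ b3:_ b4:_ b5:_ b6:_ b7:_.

STATE = b0:9 b1:- b2:0 b3:4 b4:3 b5:- b6:- b7:1

0: bank 0 row 7 — prev None → EMPTY
1: bank 7 row 6 — prev None → EMPTY
2: bank 2 row 9 — prev None → EMPTY
3: bank 0 row 7 — prev 7 → HIT
4: bank 2 row 6 — prev 9 → CONFLICT
5: bank 7 row 6 — prev 6 → HIT
6: bank 7 row 1 — prev 6 → CONFLICT
7: bank 0 row 9 — prev 7 → CONFLICT
8: bank 7 row 1 — prev 1 → HIT
9: bank 4 row 3 — prev None → EMPTY
10: bank 3 row 4 — prev None → EMPTY
11: bank 3 row 4 — prev 4 → HIT
12: bank 2 row 0 — prev 6 → CONFLICT
13: bank 3 row 4 — prev 4 → HIT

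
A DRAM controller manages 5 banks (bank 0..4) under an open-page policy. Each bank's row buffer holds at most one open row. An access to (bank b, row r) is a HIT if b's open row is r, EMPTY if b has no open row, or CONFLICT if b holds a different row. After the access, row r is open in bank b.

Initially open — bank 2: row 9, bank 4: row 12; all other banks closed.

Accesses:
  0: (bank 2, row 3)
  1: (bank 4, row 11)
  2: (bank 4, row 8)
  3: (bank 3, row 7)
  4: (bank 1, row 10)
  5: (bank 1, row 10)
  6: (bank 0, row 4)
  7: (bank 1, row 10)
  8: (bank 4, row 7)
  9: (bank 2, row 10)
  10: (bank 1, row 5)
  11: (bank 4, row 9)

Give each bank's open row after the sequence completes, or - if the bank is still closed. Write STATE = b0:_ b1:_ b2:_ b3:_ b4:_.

  [0] b2 r3: had r9 ⇒ C
  [1] b4 r11: had r12 ⇒ C
  [2] b4 r8: had r11 ⇒ C
  [3] b3 r7: no row ⇒ E
  [4] b1 r10: no row ⇒ E
  [5] b1 r10: had r10 ⇒ H
  [6] b0 r4: no row ⇒ E
  [7] b1 r10: had r10 ⇒ H
  [8] b4 r7: had r8 ⇒ C
  [9] b2 r10: had r3 ⇒ C
  [10] b1 r5: had r10 ⇒ C
  [11] b4 r9: had r7 ⇒ C

STATE = b0:4 b1:5 b2:10 b3:7 b4:9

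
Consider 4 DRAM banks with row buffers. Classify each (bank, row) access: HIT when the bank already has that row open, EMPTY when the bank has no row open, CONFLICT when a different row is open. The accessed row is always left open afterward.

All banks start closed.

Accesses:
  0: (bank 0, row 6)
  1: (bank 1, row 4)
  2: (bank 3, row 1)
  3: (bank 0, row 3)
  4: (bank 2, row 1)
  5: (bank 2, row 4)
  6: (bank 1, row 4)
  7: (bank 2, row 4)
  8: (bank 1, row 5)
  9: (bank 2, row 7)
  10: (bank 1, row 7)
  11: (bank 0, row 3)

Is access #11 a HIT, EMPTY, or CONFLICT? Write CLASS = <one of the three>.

CLASS = HIT

0: bank 0 row 6 — prev None → EMPTY
1: bank 1 row 4 — prev None → EMPTY
2: bank 3 row 1 — prev None → EMPTY
3: bank 0 row 3 — prev 6 → CONFLICT
4: bank 2 row 1 — prev None → EMPTY
5: bank 2 row 4 — prev 1 → CONFLICT
6: bank 1 row 4 — prev 4 → HIT
7: bank 2 row 4 — prev 4 → HIT
8: bank 1 row 5 — prev 4 → CONFLICT
9: bank 2 row 7 — prev 4 → CONFLICT
10: bank 1 row 7 — prev 5 → CONFLICT
11: bank 0 row 3 — prev 3 → HIT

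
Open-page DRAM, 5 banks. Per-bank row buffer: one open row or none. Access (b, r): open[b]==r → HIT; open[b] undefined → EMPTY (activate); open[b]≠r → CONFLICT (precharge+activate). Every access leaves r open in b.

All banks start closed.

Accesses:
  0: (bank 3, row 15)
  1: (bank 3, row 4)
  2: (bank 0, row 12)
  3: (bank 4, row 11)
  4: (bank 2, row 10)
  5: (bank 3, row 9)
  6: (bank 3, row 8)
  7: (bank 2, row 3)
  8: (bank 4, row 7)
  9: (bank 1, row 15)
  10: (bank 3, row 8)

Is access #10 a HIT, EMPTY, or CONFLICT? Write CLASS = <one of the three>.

  [0] b3 r15: no row ⇒ E
  [1] b3 r4: had r15 ⇒ C
  [2] b0 r12: no row ⇒ E
  [3] b4 r11: no row ⇒ E
  [4] b2 r10: no row ⇒ E
  [5] b3 r9: had r4 ⇒ C
  [6] b3 r8: had r9 ⇒ C
  [7] b2 r3: had r10 ⇒ C
  [8] b4 r7: had r11 ⇒ C
  [9] b1 r15: no row ⇒ E
  [10] b3 r8: had r8 ⇒ H

CLASS = HIT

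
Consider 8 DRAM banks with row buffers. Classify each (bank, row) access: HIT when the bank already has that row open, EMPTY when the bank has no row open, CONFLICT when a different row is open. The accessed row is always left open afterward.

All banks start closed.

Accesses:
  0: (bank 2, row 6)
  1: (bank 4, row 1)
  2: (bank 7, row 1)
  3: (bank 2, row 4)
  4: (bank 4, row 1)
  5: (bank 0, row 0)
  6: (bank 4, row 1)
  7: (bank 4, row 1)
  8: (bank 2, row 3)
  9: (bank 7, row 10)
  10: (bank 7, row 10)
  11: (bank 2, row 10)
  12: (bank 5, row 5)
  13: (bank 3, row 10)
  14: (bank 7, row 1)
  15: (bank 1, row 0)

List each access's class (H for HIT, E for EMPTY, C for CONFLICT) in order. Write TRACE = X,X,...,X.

  [0] b2 r6: no row ⇒ E
  [1] b4 r1: no row ⇒ E
  [2] b7 r1: no row ⇒ E
  [3] b2 r4: had r6 ⇒ C
  [4] b4 r1: had r1 ⇒ H
  [5] b0 r0: no row ⇒ E
  [6] b4 r1: had r1 ⇒ H
  [7] b4 r1: had r1 ⇒ H
  [8] b2 r3: had r4 ⇒ C
  [9] b7 r10: had r1 ⇒ C
  [10] b7 r10: had r10 ⇒ H
  [11] b2 r10: had r3 ⇒ C
  [12] b5 r5: no row ⇒ E
  [13] b3 r10: no row ⇒ E
  [14] b7 r1: had r10 ⇒ C
  [15] b1 r0: no row ⇒ E

TRACE = E,E,E,C,H,E,H,H,C,C,H,C,E,E,C,E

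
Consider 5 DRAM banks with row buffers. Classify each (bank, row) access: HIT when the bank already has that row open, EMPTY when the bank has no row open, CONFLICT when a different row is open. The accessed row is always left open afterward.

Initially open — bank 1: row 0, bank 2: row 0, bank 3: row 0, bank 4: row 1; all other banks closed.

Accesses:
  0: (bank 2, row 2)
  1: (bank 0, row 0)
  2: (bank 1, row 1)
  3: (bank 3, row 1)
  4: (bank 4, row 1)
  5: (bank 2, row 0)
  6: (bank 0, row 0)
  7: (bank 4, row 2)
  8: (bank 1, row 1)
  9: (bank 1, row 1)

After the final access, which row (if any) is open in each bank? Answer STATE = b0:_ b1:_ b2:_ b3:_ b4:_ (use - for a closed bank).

0: bank 2 row 2 — prev 0 → CONFLICT
1: bank 0 row 0 — prev None → EMPTY
2: bank 1 row 1 — prev 0 → CONFLICT
3: bank 3 row 1 — prev 0 → CONFLICT
4: bank 4 row 1 — prev 1 → HIT
5: bank 2 row 0 — prev 2 → CONFLICT
6: bank 0 row 0 — prev 0 → HIT
7: bank 4 row 2 — prev 1 → CONFLICT
8: bank 1 row 1 — prev 1 → HIT
9: bank 1 row 1 — prev 1 → HIT

STATE = b0:0 b1:1 b2:0 b3:1 b4:2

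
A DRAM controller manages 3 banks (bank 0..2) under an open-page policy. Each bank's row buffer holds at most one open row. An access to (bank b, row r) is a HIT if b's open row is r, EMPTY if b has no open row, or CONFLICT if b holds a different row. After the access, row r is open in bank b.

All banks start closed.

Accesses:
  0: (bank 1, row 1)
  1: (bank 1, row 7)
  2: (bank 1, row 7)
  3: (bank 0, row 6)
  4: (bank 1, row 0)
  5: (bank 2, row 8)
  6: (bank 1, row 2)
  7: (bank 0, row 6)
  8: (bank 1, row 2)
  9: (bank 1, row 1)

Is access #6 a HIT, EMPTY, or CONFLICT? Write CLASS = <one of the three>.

0: bank 1 row 1 — prev None → EMPTY
1: bank 1 row 7 — prev 1 → CONFLICT
2: bank 1 row 7 — prev 7 → HIT
3: bank 0 row 6 — prev None → EMPTY
4: bank 1 row 0 — prev 7 → CONFLICT
5: bank 2 row 8 — prev None → EMPTY
6: bank 1 row 2 — prev 0 → CONFLICT
7: bank 0 row 6 — prev 6 → HIT
8: bank 1 row 2 — prev 2 → HIT
9: bank 1 row 1 — prev 2 → CONFLICT

CLASS = CONFLICT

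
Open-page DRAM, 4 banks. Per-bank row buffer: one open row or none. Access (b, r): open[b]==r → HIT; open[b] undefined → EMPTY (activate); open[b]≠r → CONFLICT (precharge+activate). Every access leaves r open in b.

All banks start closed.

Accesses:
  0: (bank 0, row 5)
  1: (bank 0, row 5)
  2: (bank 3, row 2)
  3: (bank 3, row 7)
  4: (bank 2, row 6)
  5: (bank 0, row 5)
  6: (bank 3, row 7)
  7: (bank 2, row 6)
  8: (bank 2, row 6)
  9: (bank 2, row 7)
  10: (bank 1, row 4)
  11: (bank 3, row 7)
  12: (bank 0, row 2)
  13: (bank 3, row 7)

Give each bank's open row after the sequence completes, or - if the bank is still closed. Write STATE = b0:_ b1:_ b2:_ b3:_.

STATE = b0:2 b1:4 b2:7 b3:7

  [0] b0 r5: no row ⇒ E
  [1] b0 r5: had r5 ⇒ H
  [2] b3 r2: no row ⇒ E
  [3] b3 r7: had r2 ⇒ C
  [4] b2 r6: no row ⇒ E
  [5] b0 r5: had r5 ⇒ H
  [6] b3 r7: had r7 ⇒ H
  [7] b2 r6: had r6 ⇒ H
  [8] b2 r6: had r6 ⇒ H
  [9] b2 r7: had r6 ⇒ C
  [10] b1 r4: no row ⇒ E
  [11] b3 r7: had r7 ⇒ H
  [12] b0 r2: had r5 ⇒ C
  [13] b3 r7: had r7 ⇒ H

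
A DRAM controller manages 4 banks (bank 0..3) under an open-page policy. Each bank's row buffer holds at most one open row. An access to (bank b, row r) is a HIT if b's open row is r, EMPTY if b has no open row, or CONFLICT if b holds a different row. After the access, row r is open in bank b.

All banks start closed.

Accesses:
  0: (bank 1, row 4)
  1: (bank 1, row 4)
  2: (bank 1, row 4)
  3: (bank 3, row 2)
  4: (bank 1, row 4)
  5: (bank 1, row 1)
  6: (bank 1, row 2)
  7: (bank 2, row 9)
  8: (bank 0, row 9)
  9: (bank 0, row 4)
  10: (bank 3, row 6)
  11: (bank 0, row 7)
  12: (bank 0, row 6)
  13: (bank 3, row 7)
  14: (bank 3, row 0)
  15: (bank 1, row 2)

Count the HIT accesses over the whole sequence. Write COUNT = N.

0: bank 1 row 4 — prev None → EMPTY
1: bank 1 row 4 — prev 4 → HIT
2: bank 1 row 4 — prev 4 → HIT
3: bank 3 row 2 — prev None → EMPTY
4: bank 1 row 4 — prev 4 → HIT
5: bank 1 row 1 — prev 4 → CONFLICT
6: bank 1 row 2 — prev 1 → CONFLICT
7: bank 2 row 9 — prev None → EMPTY
8: bank 0 row 9 — prev None → EMPTY
9: bank 0 row 4 — prev 9 → CONFLICT
10: bank 3 row 6 — prev 2 → CONFLICT
11: bank 0 row 7 — prev 4 → CONFLICT
12: bank 0 row 6 — prev 7 → CONFLICT
13: bank 3 row 7 — prev 6 → CONFLICT
14: bank 3 row 0 — prev 7 → CONFLICT
15: bank 1 row 2 — prev 2 → HIT

COUNT = 4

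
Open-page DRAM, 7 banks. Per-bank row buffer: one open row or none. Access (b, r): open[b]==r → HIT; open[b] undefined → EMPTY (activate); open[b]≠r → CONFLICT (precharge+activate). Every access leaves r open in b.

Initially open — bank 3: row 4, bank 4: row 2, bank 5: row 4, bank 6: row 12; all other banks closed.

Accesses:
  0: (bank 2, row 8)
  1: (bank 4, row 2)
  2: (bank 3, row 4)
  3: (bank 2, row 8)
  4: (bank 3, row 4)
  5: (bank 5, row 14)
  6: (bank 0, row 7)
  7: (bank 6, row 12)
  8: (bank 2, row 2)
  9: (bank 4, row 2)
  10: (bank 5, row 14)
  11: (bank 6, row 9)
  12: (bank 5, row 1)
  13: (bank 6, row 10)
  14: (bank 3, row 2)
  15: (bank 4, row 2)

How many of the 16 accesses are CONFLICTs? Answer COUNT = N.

  [0] b2 r8: no row ⇒ E
  [1] b4 r2: had r2 ⇒ H
  [2] b3 r4: had r4 ⇒ H
  [3] b2 r8: had r8 ⇒ H
  [4] b3 r4: had r4 ⇒ H
  [5] b5 r14: had r4 ⇒ C
  [6] b0 r7: no row ⇒ E
  [7] b6 r12: had r12 ⇒ H
  [8] b2 r2: had r8 ⇒ C
  [9] b4 r2: had r2 ⇒ H
  [10] b5 r14: had r14 ⇒ H
  [11] b6 r9: had r12 ⇒ C
  [12] b5 r1: had r14 ⇒ C
  [13] b6 r10: had r9 ⇒ C
  [14] b3 r2: had r4 ⇒ C
  [15] b4 r2: had r2 ⇒ H

COUNT = 6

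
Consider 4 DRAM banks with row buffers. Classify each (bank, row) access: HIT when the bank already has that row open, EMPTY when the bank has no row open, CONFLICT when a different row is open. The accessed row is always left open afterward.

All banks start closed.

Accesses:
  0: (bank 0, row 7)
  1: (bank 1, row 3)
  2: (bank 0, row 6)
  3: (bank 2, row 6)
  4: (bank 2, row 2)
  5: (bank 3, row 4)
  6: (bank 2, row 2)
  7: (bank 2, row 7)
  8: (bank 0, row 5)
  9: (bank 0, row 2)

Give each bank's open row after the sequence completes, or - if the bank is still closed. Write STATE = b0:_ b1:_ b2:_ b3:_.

STATE = b0:2 b1:3 b2:7 b3:4

0: bank 0 row 7 — prev None → EMPTY
1: bank 1 row 3 — prev None → EMPTY
2: bank 0 row 6 — prev 7 → CONFLICT
3: bank 2 row 6 — prev None → EMPTY
4: bank 2 row 2 — prev 6 → CONFLICT
5: bank 3 row 4 — prev None → EMPTY
6: bank 2 row 2 — prev 2 → HIT
7: bank 2 row 7 — prev 2 → CONFLICT
8: bank 0 row 5 — prev 6 → CONFLICT
9: bank 0 row 2 — prev 5 → CONFLICT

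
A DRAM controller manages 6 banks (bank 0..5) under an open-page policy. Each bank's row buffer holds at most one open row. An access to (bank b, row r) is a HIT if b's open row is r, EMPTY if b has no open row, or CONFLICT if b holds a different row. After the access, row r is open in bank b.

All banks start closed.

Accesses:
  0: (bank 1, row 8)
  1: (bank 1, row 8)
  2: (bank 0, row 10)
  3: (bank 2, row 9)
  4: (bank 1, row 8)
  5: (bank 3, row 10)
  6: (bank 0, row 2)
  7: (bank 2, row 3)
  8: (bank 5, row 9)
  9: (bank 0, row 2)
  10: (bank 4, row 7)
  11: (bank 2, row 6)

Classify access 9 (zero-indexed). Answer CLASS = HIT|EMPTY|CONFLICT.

0: bank 1 row 8 — prev None → EMPTY
1: bank 1 row 8 — prev 8 → HIT
2: bank 0 row 10 — prev None → EMPTY
3: bank 2 row 9 — prev None → EMPTY
4: bank 1 row 8 — prev 8 → HIT
5: bank 3 row 10 — prev None → EMPTY
6: bank 0 row 2 — prev 10 → CONFLICT
7: bank 2 row 3 — prev 9 → CONFLICT
8: bank 5 row 9 — prev None → EMPTY
9: bank 0 row 2 — prev 2 → HIT
10: bank 4 row 7 — prev None → EMPTY
11: bank 2 row 6 — prev 3 → CONFLICT

CLASS = HIT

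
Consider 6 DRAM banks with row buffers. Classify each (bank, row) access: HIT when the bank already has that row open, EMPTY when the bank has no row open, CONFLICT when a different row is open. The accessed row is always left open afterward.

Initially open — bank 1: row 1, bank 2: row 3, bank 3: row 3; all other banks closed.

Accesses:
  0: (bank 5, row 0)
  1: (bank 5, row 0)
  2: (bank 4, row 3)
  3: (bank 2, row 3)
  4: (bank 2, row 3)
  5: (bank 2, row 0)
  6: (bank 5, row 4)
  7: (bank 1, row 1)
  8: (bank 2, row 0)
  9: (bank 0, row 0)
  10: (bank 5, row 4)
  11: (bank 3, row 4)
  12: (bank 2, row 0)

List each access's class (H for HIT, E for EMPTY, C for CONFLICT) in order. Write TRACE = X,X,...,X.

  [0] b5 r0: no row ⇒ E
  [1] b5 r0: had r0 ⇒ H
  [2] b4 r3: no row ⇒ E
  [3] b2 r3: had r3 ⇒ H
  [4] b2 r3: had r3 ⇒ H
  [5] b2 r0: had r3 ⇒ C
  [6] b5 r4: had r0 ⇒ C
  [7] b1 r1: had r1 ⇒ H
  [8] b2 r0: had r0 ⇒ H
  [9] b0 r0: no row ⇒ E
  [10] b5 r4: had r4 ⇒ H
  [11] b3 r4: had r3 ⇒ C
  [12] b2 r0: had r0 ⇒ H

TRACE = E,H,E,H,H,C,C,H,H,E,H,C,H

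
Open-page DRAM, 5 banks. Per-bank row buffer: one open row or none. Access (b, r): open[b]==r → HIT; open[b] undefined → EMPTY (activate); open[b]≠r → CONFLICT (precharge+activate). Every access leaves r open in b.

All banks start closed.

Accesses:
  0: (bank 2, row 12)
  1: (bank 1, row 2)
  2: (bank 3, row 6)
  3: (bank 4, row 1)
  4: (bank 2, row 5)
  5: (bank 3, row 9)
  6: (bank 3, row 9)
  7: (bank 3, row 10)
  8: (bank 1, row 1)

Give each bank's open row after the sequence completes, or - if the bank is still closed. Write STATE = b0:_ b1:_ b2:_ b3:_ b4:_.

STATE = b0:- b1:1 b2:5 b3:10 b4:1

  [0] b2 r12: no row ⇒ E
  [1] b1 r2: no row ⇒ E
  [2] b3 r6: no row ⇒ E
  [3] b4 r1: no row ⇒ E
  [4] b2 r5: had r12 ⇒ C
  [5] b3 r9: had r6 ⇒ C
  [6] b3 r9: had r9 ⇒ H
  [7] b3 r10: had r9 ⇒ C
  [8] b1 r1: had r2 ⇒ C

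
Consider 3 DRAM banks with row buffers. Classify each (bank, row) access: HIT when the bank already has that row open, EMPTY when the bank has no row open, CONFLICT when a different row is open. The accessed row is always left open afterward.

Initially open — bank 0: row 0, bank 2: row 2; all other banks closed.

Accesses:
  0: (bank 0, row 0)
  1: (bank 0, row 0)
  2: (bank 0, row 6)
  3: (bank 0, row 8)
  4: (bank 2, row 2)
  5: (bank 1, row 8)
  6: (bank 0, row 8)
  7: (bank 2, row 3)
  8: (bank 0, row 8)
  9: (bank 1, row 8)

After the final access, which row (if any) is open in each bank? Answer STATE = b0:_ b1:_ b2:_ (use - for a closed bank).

STATE = b0:8 b1:8 b2:3

  [0] b0 r0: had r0 ⇒ H
  [1] b0 r0: had r0 ⇒ H
  [2] b0 r6: had r0 ⇒ C
  [3] b0 r8: had r6 ⇒ C
  [4] b2 r2: had r2 ⇒ H
  [5] b1 r8: no row ⇒ E
  [6] b0 r8: had r8 ⇒ H
  [7] b2 r3: had r2 ⇒ C
  [8] b0 r8: had r8 ⇒ H
  [9] b1 r8: had r8 ⇒ H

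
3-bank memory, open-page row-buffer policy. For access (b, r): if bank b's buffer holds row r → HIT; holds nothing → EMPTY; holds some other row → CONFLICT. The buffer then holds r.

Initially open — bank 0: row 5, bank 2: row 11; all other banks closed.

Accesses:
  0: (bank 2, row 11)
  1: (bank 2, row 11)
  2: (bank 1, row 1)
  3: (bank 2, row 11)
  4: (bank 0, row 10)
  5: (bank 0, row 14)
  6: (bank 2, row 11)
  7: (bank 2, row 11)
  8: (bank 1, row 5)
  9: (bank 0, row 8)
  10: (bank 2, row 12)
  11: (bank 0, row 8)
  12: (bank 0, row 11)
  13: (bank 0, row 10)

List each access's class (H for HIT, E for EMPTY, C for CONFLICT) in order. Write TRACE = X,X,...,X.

TRACE = H,H,E,H,C,C,H,H,C,C,C,H,C,C

0: bank 2 row 11 — prev 11 → HIT
1: bank 2 row 11 — prev 11 → HIT
2: bank 1 row 1 — prev None → EMPTY
3: bank 2 row 11 — prev 11 → HIT
4: bank 0 row 10 — prev 5 → CONFLICT
5: bank 0 row 14 — prev 10 → CONFLICT
6: bank 2 row 11 — prev 11 → HIT
7: bank 2 row 11 — prev 11 → HIT
8: bank 1 row 5 — prev 1 → CONFLICT
9: bank 0 row 8 — prev 14 → CONFLICT
10: bank 2 row 12 — prev 11 → CONFLICT
11: bank 0 row 8 — prev 8 → HIT
12: bank 0 row 11 — prev 8 → CONFLICT
13: bank 0 row 10 — prev 11 → CONFLICT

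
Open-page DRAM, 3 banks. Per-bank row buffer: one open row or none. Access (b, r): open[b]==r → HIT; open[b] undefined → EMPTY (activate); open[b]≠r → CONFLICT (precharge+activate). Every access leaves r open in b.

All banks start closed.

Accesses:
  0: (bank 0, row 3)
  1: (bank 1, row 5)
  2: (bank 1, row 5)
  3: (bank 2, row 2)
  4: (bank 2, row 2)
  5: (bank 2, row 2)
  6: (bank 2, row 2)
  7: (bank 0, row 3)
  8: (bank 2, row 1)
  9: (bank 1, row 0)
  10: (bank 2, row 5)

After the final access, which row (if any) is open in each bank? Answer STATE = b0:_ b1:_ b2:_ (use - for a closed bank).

STATE = b0:3 b1:0 b2:5

  [0] b0 r3: no row ⇒ E
  [1] b1 r5: no row ⇒ E
  [2] b1 r5: had r5 ⇒ H
  [3] b2 r2: no row ⇒ E
  [4] b2 r2: had r2 ⇒ H
  [5] b2 r2: had r2 ⇒ H
  [6] b2 r2: had r2 ⇒ H
  [7] b0 r3: had r3 ⇒ H
  [8] b2 r1: had r2 ⇒ C
  [9] b1 r0: had r5 ⇒ C
  [10] b2 r5: had r1 ⇒ C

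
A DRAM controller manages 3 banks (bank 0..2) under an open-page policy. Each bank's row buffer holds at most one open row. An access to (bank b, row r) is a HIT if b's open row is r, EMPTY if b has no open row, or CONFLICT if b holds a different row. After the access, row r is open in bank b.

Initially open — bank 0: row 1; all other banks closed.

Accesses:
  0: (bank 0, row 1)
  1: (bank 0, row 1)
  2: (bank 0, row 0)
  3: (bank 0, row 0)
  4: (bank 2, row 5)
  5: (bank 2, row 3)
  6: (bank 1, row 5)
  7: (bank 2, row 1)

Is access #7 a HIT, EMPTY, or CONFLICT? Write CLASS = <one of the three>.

CLASS = CONFLICT

0: bank 0 row 1 — prev 1 → HIT
1: bank 0 row 1 — prev 1 → HIT
2: bank 0 row 0 — prev 1 → CONFLICT
3: bank 0 row 0 — prev 0 → HIT
4: bank 2 row 5 — prev None → EMPTY
5: bank 2 row 3 — prev 5 → CONFLICT
6: bank 1 row 5 — prev None → EMPTY
7: bank 2 row 1 — prev 3 → CONFLICT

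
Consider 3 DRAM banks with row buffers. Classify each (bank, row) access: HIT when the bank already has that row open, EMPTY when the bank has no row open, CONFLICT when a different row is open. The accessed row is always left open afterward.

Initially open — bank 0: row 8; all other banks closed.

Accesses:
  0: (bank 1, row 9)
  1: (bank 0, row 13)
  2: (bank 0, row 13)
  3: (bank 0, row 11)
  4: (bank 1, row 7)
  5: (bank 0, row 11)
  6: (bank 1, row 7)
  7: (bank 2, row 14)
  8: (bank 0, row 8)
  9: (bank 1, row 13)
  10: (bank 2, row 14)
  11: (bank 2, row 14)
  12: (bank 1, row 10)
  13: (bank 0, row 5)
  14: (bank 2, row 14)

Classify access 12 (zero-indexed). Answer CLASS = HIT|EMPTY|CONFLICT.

CLASS = CONFLICT

0: bank 1 row 9 — prev None → EMPTY
1: bank 0 row 13 — prev 8 → CONFLICT
2: bank 0 row 13 — prev 13 → HIT
3: bank 0 row 11 — prev 13 → CONFLICT
4: bank 1 row 7 — prev 9 → CONFLICT
5: bank 0 row 11 — prev 11 → HIT
6: bank 1 row 7 — prev 7 → HIT
7: bank 2 row 14 — prev None → EMPTY
8: bank 0 row 8 — prev 11 → CONFLICT
9: bank 1 row 13 — prev 7 → CONFLICT
10: bank 2 row 14 — prev 14 → HIT
11: bank 2 row 14 — prev 14 → HIT
12: bank 1 row 10 — prev 13 → CONFLICT
13: bank 0 row 5 — prev 8 → CONFLICT
14: bank 2 row 14 — prev 14 → HIT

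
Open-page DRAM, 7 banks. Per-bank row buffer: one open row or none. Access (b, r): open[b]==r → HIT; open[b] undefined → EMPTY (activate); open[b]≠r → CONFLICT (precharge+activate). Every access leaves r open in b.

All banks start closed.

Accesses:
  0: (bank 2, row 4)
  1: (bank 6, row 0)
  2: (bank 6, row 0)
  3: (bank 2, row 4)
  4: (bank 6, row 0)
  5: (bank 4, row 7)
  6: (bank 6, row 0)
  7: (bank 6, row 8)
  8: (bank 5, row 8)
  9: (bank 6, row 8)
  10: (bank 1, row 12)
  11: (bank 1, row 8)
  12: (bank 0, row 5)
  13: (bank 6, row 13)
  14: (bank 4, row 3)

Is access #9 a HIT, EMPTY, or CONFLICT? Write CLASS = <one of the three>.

0: bank 2 row 4 — prev None → EMPTY
1: bank 6 row 0 — prev None → EMPTY
2: bank 6 row 0 — prev 0 → HIT
3: bank 2 row 4 — prev 4 → HIT
4: bank 6 row 0 — prev 0 → HIT
5: bank 4 row 7 — prev None → EMPTY
6: bank 6 row 0 — prev 0 → HIT
7: bank 6 row 8 — prev 0 → CONFLICT
8: bank 5 row 8 — prev None → EMPTY
9: bank 6 row 8 — prev 8 → HIT
10: bank 1 row 12 — prev None → EMPTY
11: bank 1 row 8 — prev 12 → CONFLICT
12: bank 0 row 5 — prev None → EMPTY
13: bank 6 row 13 — prev 8 → CONFLICT
14: bank 4 row 3 — prev 7 → CONFLICT

CLASS = HIT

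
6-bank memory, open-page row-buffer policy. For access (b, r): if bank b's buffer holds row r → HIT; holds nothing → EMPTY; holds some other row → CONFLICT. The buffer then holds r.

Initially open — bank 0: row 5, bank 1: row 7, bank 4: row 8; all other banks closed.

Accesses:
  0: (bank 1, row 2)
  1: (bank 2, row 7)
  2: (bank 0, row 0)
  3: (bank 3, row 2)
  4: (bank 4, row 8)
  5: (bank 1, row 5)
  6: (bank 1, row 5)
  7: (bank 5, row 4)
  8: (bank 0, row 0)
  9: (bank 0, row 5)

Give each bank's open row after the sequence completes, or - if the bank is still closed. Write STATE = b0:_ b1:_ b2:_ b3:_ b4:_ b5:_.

STATE = b0:5 b1:5 b2:7 b3:2 b4:8 b5:4

step 0: bank1 7->2 [CONFLICT]
step 1: bank2 None->7 [EMPTY]
step 2: bank0 5->0 [CONFLICT]
step 3: bank3 None->2 [EMPTY]
step 4: bank4 8->8 [HIT]
step 5: bank1 2->5 [CONFLICT]
step 6: bank1 5->5 [HIT]
step 7: bank5 None->4 [EMPTY]
step 8: bank0 0->0 [HIT]
step 9: bank0 0->5 [CONFLICT]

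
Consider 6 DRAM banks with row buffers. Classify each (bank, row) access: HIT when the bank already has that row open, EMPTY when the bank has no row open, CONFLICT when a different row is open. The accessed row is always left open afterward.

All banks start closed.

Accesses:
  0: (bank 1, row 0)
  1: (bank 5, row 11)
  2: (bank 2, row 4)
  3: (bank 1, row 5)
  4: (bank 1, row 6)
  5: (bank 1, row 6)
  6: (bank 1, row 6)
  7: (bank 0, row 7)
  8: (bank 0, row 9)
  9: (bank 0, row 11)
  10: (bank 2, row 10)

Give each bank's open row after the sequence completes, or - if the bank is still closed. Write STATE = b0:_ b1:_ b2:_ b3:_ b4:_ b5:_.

STATE = b0:11 b1:6 b2:10 b3:- b4:- b5:11

0: bank 1 row 0 — prev None → EMPTY
1: bank 5 row 11 — prev None → EMPTY
2: bank 2 row 4 — prev None → EMPTY
3: bank 1 row 5 — prev 0 → CONFLICT
4: bank 1 row 6 — prev 5 → CONFLICT
5: bank 1 row 6 — prev 6 → HIT
6: bank 1 row 6 — prev 6 → HIT
7: bank 0 row 7 — prev None → EMPTY
8: bank 0 row 9 — prev 7 → CONFLICT
9: bank 0 row 11 — prev 9 → CONFLICT
10: bank 2 row 10 — prev 4 → CONFLICT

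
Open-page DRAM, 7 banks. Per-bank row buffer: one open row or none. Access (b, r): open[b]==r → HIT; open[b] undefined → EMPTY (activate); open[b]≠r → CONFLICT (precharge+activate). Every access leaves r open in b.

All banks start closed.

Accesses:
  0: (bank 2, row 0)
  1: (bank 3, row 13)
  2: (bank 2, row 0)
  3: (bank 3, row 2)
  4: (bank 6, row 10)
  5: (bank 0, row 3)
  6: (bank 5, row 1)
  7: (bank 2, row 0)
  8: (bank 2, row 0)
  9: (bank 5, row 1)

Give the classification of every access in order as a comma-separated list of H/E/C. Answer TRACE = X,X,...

step 0: bank2 None->0 [EMPTY]
step 1: bank3 None->13 [EMPTY]
step 2: bank2 0->0 [HIT]
step 3: bank3 13->2 [CONFLICT]
step 4: bank6 None->10 [EMPTY]
step 5: bank0 None->3 [EMPTY]
step 6: bank5 None->1 [EMPTY]
step 7: bank2 0->0 [HIT]
step 8: bank2 0->0 [HIT]
step 9: bank5 1->1 [HIT]

TRACE = E,E,H,C,E,E,E,H,H,H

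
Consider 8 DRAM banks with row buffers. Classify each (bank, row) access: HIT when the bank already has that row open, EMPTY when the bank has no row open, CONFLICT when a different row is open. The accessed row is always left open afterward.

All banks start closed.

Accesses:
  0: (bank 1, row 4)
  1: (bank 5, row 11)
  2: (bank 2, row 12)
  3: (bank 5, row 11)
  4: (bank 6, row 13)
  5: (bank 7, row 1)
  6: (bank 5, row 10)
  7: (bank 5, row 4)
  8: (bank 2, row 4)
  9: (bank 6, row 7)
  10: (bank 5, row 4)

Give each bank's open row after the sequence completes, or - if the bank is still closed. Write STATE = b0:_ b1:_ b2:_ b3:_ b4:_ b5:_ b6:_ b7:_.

step 0: bank1 None->4 [EMPTY]
step 1: bank5 None->11 [EMPTY]
step 2: bank2 None->12 [EMPTY]
step 3: bank5 11->11 [HIT]
step 4: bank6 None->13 [EMPTY]
step 5: bank7 None->1 [EMPTY]
step 6: bank5 11->10 [CONFLICT]
step 7: bank5 10->4 [CONFLICT]
step 8: bank2 12->4 [CONFLICT]
step 9: bank6 13->7 [CONFLICT]
step 10: bank5 4->4 [HIT]

STATE = b0:- b1:4 b2:4 b3:- b4:- b5:4 b6:7 b7:1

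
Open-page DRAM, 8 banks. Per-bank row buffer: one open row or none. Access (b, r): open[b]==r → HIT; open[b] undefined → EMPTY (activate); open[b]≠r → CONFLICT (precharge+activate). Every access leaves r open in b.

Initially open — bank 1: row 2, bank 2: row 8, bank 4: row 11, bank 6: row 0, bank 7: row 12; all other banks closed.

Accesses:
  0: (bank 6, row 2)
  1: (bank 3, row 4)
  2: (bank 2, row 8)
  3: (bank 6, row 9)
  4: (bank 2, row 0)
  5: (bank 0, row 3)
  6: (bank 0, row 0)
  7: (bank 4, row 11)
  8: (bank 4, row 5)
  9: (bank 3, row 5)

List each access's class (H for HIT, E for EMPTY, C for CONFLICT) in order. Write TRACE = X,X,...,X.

TRACE = C,E,H,C,C,E,C,H,C,C

#0 (6,2) C  (was 0)
#1 (3,4) E
#2 (2,8) H  (was 8)
#3 (6,9) C  (was 2)
#4 (2,0) C  (was 8)
#5 (0,3) E
#6 (0,0) C  (was 3)
#7 (4,11) H  (was 11)
#8 (4,5) C  (was 11)
#9 (3,5) C  (was 4)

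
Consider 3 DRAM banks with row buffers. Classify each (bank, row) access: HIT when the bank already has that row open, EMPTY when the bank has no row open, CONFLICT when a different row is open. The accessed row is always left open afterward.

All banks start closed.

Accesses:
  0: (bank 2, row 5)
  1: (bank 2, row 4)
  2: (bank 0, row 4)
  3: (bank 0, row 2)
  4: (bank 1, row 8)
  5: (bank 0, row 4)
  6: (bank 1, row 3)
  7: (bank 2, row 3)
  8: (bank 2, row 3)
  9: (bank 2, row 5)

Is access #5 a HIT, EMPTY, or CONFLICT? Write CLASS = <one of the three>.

CLASS = CONFLICT

step 0: bank2 None->5 [EMPTY]
step 1: bank2 5->4 [CONFLICT]
step 2: bank0 None->4 [EMPTY]
step 3: bank0 4->2 [CONFLICT]
step 4: bank1 None->8 [EMPTY]
step 5: bank0 2->4 [CONFLICT]
step 6: bank1 8->3 [CONFLICT]
step 7: bank2 4->3 [CONFLICT]
step 8: bank2 3->3 [HIT]
step 9: bank2 3->5 [CONFLICT]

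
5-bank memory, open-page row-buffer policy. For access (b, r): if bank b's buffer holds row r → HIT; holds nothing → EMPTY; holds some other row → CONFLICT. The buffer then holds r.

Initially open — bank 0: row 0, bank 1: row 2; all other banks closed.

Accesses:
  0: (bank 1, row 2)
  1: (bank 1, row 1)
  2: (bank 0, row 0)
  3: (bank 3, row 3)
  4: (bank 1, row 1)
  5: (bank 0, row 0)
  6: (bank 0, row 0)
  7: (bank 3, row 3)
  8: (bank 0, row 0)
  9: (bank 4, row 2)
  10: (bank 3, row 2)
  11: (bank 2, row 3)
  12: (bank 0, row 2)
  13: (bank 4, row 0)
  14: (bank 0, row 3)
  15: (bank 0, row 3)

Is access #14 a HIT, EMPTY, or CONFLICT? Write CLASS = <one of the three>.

step 0: bank1 2->2 [HIT]
step 1: bank1 2->1 [CONFLICT]
step 2: bank0 0->0 [HIT]
step 3: bank3 None->3 [EMPTY]
step 4: bank1 1->1 [HIT]
step 5: bank0 0->0 [HIT]
step 6: bank0 0->0 [HIT]
step 7: bank3 3->3 [HIT]
step 8: bank0 0->0 [HIT]
step 9: bank4 None->2 [EMPTY]
step 10: bank3 3->2 [CONFLICT]
step 11: bank2 None->3 [EMPTY]
step 12: bank0 0->2 [CONFLICT]
step 13: bank4 2->0 [CONFLICT]
step 14: bank0 2->3 [CONFLICT]
step 15: bank0 3->3 [HIT]

CLASS = CONFLICT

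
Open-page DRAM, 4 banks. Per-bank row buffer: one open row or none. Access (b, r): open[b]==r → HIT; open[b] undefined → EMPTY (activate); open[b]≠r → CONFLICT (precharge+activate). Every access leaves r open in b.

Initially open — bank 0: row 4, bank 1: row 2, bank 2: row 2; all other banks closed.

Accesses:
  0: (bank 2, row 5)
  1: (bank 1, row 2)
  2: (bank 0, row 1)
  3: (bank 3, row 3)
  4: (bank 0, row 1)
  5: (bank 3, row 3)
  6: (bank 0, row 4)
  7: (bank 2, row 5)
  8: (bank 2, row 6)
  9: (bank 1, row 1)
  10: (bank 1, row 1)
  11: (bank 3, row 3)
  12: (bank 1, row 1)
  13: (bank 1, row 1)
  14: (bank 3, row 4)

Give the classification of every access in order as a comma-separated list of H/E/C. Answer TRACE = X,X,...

TRACE = C,H,C,E,H,H,C,H,C,C,H,H,H,H,C

  [0] b2 r5: had r2 ⇒ C
  [1] b1 r2: had r2 ⇒ H
  [2] b0 r1: had r4 ⇒ C
  [3] b3 r3: no row ⇒ E
  [4] b0 r1: had r1 ⇒ H
  [5] b3 r3: had r3 ⇒ H
  [6] b0 r4: had r1 ⇒ C
  [7] b2 r5: had r5 ⇒ H
  [8] b2 r6: had r5 ⇒ C
  [9] b1 r1: had r2 ⇒ C
  [10] b1 r1: had r1 ⇒ H
  [11] b3 r3: had r3 ⇒ H
  [12] b1 r1: had r1 ⇒ H
  [13] b1 r1: had r1 ⇒ H
  [14] b3 r4: had r3 ⇒ C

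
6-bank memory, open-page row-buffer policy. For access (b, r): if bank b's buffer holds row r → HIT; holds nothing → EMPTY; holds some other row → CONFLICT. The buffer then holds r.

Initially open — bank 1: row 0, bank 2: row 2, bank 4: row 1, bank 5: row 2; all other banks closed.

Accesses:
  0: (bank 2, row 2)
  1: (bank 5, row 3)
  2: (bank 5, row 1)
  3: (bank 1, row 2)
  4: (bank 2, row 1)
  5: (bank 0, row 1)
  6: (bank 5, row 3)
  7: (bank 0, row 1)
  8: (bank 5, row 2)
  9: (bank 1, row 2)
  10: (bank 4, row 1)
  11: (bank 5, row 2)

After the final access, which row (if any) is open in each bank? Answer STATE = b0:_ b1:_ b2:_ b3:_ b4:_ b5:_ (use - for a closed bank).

#0 (2,2) H  (was 2)
#1 (5,3) C  (was 2)
#2 (5,1) C  (was 3)
#3 (1,2) C  (was 0)
#4 (2,1) C  (was 2)
#5 (0,1) E
#6 (5,3) C  (was 1)
#7 (0,1) H  (was 1)
#8 (5,2) C  (was 3)
#9 (1,2) H  (was 2)
#10 (4,1) H  (was 1)
#11 (5,2) H  (was 2)

STATE = b0:1 b1:2 b2:1 b3:- b4:1 b5:2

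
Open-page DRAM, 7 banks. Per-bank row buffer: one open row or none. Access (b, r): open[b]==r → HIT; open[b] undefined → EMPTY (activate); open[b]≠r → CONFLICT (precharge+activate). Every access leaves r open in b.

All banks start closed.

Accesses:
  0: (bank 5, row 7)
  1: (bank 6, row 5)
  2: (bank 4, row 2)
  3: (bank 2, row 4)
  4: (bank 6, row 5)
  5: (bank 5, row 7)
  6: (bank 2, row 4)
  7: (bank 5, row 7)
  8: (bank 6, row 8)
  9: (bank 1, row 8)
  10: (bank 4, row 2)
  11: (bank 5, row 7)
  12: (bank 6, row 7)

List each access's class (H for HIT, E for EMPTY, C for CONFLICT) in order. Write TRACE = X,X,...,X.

TRACE = E,E,E,E,H,H,H,H,C,E,H,H,C

step 0: bank5 None->7 [EMPTY]
step 1: bank6 None->5 [EMPTY]
step 2: bank4 None->2 [EMPTY]
step 3: bank2 None->4 [EMPTY]
step 4: bank6 5->5 [HIT]
step 5: bank5 7->7 [HIT]
step 6: bank2 4->4 [HIT]
step 7: bank5 7->7 [HIT]
step 8: bank6 5->8 [CONFLICT]
step 9: bank1 None->8 [EMPTY]
step 10: bank4 2->2 [HIT]
step 11: bank5 7->7 [HIT]
step 12: bank6 8->7 [CONFLICT]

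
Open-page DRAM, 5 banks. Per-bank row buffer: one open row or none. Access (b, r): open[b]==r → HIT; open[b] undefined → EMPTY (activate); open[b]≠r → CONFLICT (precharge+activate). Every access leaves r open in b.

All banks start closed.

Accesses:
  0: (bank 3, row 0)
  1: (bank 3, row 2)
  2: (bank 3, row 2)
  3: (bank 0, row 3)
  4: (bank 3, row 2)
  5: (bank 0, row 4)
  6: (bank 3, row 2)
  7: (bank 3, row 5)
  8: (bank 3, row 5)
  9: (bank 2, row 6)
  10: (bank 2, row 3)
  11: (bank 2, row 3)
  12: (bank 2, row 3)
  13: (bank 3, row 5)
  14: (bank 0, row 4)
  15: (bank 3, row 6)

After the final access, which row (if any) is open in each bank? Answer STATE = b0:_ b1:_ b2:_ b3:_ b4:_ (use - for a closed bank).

STATE = b0:4 b1:- b2:3 b3:6 b4:-

  [0] b3 r0: no row ⇒ E
  [1] b3 r2: had r0 ⇒ C
  [2] b3 r2: had r2 ⇒ H
  [3] b0 r3: no row ⇒ E
  [4] b3 r2: had r2 ⇒ H
  [5] b0 r4: had r3 ⇒ C
  [6] b3 r2: had r2 ⇒ H
  [7] b3 r5: had r2 ⇒ C
  [8] b3 r5: had r5 ⇒ H
  [9] b2 r6: no row ⇒ E
  [10] b2 r3: had r6 ⇒ C
  [11] b2 r3: had r3 ⇒ H
  [12] b2 r3: had r3 ⇒ H
  [13] b3 r5: had r5 ⇒ H
  [14] b0 r4: had r4 ⇒ H
  [15] b3 r6: had r5 ⇒ C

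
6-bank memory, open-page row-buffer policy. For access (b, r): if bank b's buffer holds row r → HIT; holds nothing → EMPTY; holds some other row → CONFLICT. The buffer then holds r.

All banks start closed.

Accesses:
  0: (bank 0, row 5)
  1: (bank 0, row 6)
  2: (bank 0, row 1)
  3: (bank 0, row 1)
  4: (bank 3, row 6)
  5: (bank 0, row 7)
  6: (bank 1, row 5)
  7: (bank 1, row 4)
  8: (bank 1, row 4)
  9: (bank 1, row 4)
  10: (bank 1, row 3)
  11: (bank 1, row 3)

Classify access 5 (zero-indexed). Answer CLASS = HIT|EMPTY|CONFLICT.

CLASS = CONFLICT

#0 (0,5) E
#1 (0,6) C  (was 5)
#2 (0,1) C  (was 6)
#3 (0,1) H  (was 1)
#4 (3,6) E
#5 (0,7) C  (was 1)
#6 (1,5) E
#7 (1,4) C  (was 5)
#8 (1,4) H  (was 4)
#9 (1,4) H  (was 4)
#10 (1,3) C  (was 4)
#11 (1,3) H  (was 3)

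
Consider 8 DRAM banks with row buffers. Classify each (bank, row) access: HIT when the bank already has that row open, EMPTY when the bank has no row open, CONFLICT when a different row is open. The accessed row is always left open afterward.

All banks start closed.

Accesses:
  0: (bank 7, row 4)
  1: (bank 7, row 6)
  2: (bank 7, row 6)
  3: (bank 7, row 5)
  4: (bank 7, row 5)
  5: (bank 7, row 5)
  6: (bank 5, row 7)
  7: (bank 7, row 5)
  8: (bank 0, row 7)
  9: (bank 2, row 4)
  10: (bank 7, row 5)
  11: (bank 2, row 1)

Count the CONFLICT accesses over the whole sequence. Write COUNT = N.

  [0] b7 r4: no row ⇒ E
  [1] b7 r6: had r4 ⇒ C
  [2] b7 r6: had r6 ⇒ H
  [3] b7 r5: had r6 ⇒ C
  [4] b7 r5: had r5 ⇒ H
  [5] b7 r5: had r5 ⇒ H
  [6] b5 r7: no row ⇒ E
  [7] b7 r5: had r5 ⇒ H
  [8] b0 r7: no row ⇒ E
  [9] b2 r4: no row ⇒ E
  [10] b7 r5: had r5 ⇒ H
  [11] b2 r1: had r4 ⇒ C

COUNT = 3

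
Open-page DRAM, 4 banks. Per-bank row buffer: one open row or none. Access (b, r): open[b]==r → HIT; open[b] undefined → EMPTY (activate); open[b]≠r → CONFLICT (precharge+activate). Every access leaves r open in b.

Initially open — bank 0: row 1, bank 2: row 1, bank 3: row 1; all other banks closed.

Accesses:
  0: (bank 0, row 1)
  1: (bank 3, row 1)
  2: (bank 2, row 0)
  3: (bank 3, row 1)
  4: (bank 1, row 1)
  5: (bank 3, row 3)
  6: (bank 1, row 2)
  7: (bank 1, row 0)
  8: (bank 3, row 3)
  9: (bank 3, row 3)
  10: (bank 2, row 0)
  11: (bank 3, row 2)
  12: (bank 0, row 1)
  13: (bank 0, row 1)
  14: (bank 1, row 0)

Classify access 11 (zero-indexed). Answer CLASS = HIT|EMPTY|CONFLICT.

0: bank 0 row 1 — prev 1 → HIT
1: bank 3 row 1 — prev 1 → HIT
2: bank 2 row 0 — prev 1 → CONFLICT
3: bank 3 row 1 — prev 1 → HIT
4: bank 1 row 1 — prev None → EMPTY
5: bank 3 row 3 — prev 1 → CONFLICT
6: bank 1 row 2 — prev 1 → CONFLICT
7: bank 1 row 0 — prev 2 → CONFLICT
8: bank 3 row 3 — prev 3 → HIT
9: bank 3 row 3 — prev 3 → HIT
10: bank 2 row 0 — prev 0 → HIT
11: bank 3 row 2 — prev 3 → CONFLICT
12: bank 0 row 1 — prev 1 → HIT
13: bank 0 row 1 — prev 1 → HIT
14: bank 1 row 0 — prev 0 → HIT

CLASS = CONFLICT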